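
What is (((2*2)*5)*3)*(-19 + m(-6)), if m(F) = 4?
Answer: -900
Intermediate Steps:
(((2*2)*5)*3)*(-19 + m(-6)) = (((2*2)*5)*3)*(-19 + 4) = ((4*5)*3)*(-15) = (20*3)*(-15) = 60*(-15) = -900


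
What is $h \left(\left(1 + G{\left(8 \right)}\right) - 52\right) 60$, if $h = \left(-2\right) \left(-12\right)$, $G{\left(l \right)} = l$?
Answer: $-61920$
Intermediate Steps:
$h = 24$
$h \left(\left(1 + G{\left(8 \right)}\right) - 52\right) 60 = 24 \left(\left(1 + 8\right) - 52\right) 60 = 24 \left(9 - 52\right) 60 = 24 \left(-43\right) 60 = \left(-1032\right) 60 = -61920$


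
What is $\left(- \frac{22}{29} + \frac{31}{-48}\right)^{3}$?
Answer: $- \frac{7472058875}{2697228288} \approx -2.7703$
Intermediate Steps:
$\left(- \frac{22}{29} + \frac{31}{-48}\right)^{3} = \left(\left(-22\right) \frac{1}{29} + 31 \left(- \frac{1}{48}\right)\right)^{3} = \left(- \frac{22}{29} - \frac{31}{48}\right)^{3} = \left(- \frac{1955}{1392}\right)^{3} = - \frac{7472058875}{2697228288}$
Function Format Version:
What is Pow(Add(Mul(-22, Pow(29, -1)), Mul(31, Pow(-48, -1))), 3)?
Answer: Rational(-7472058875, 2697228288) ≈ -2.7703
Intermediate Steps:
Pow(Add(Mul(-22, Pow(29, -1)), Mul(31, Pow(-48, -1))), 3) = Pow(Add(Mul(-22, Rational(1, 29)), Mul(31, Rational(-1, 48))), 3) = Pow(Add(Rational(-22, 29), Rational(-31, 48)), 3) = Pow(Rational(-1955, 1392), 3) = Rational(-7472058875, 2697228288)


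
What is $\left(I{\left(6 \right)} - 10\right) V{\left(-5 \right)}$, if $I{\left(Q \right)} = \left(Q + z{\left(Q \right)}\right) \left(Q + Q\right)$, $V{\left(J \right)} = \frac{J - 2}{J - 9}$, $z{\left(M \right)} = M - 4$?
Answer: $43$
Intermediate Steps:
$z{\left(M \right)} = -4 + M$
$V{\left(J \right)} = \frac{-2 + J}{-9 + J}$
$I{\left(Q \right)} = 2 Q \left(-4 + 2 Q\right)$ ($I{\left(Q \right)} = \left(Q + \left(-4 + Q\right)\right) \left(Q + Q\right) = \left(-4 + 2 Q\right) 2 Q = 2 Q \left(-4 + 2 Q\right)$)
$\left(I{\left(6 \right)} - 10\right) V{\left(-5 \right)} = \left(4 \cdot 6 \left(-2 + 6\right) - 10\right) \frac{-2 - 5}{-9 - 5} = \left(4 \cdot 6 \cdot 4 - 10\right) \frac{1}{-14} \left(-7\right) = \left(96 - 10\right) \left(\left(- \frac{1}{14}\right) \left(-7\right)\right) = 86 \cdot \frac{1}{2} = 43$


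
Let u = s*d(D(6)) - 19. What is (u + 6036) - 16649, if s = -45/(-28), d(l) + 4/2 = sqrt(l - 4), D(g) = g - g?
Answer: -148893/14 + 45*I/14 ≈ -10635.0 + 3.2143*I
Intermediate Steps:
D(g) = 0
d(l) = -2 + sqrt(-4 + l) (d(l) = -2 + sqrt(l - 4) = -2 + sqrt(-4 + l))
s = 45/28 (s = -45*(-1/28) = 45/28 ≈ 1.6071)
u = -311/14 + 45*I/14 (u = 45*(-2 + sqrt(-4 + 0))/28 - 19 = 45*(-2 + sqrt(-4))/28 - 19 = 45*(-2 + 2*I)/28 - 19 = (-45/14 + 45*I/14) - 19 = -311/14 + 45*I/14 ≈ -22.214 + 3.2143*I)
(u + 6036) - 16649 = ((-311/14 + 45*I/14) + 6036) - 16649 = (84193/14 + 45*I/14) - 16649 = -148893/14 + 45*I/14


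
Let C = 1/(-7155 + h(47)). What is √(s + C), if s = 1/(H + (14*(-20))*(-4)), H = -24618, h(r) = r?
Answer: I*√319495620819/41755946 ≈ 0.013537*I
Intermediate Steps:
s = -1/23498 (s = 1/(-24618 + (14*(-20))*(-4)) = 1/(-24618 - 280*(-4)) = 1/(-24618 + 1120) = 1/(-23498) = -1/23498 ≈ -4.2557e-5)
C = -1/7108 (C = 1/(-7155 + 47) = 1/(-7108) = -1/7108 ≈ -0.00014069)
√(s + C) = √(-1/23498 - 1/7108) = √(-15303/83511892) = I*√319495620819/41755946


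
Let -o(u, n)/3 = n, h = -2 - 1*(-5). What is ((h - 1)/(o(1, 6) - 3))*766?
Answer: -1532/21 ≈ -72.952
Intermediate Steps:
h = 3 (h = -2 + 5 = 3)
o(u, n) = -3*n
((h - 1)/(o(1, 6) - 3))*766 = ((3 - 1)/(-3*6 - 3))*766 = (2/(-18 - 3))*766 = (2/(-21))*766 = (2*(-1/21))*766 = -2/21*766 = -1532/21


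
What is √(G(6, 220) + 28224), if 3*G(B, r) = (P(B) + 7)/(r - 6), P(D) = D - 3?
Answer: √2908230789/321 ≈ 168.00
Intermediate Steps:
P(D) = -3 + D
G(B, r) = (4 + B)/(3*(-6 + r)) (G(B, r) = (((-3 + B) + 7)/(r - 6))/3 = ((4 + B)/(-6 + r))/3 = (4 + B)/(3*(-6 + r)))
√(G(6, 220) + 28224) = √((4 + 6)/(3*(-6 + 220)) + 28224) = √((⅓)*10/214 + 28224) = √((⅓)*(1/214)*10 + 28224) = √(5/321 + 28224) = √(9059909/321) = √2908230789/321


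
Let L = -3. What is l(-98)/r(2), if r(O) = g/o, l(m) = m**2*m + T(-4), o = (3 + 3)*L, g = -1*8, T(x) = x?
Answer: -2117691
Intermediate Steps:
g = -8
o = -18 (o = (3 + 3)*(-3) = 6*(-3) = -18)
l(m) = -4 + m**3 (l(m) = m**2*m - 4 = m**3 - 4 = -4 + m**3)
r(O) = 4/9 (r(O) = -8/(-18) = -8*(-1/18) = 4/9)
l(-98)/r(2) = (-4 + (-98)**3)/(4/9) = (-4 - 941192)*(9/4) = -941196*9/4 = -2117691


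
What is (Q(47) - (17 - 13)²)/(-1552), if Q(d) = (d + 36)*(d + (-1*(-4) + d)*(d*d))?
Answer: -4677291/776 ≈ -6027.4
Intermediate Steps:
Q(d) = (36 + d)*(d + d²*(4 + d)) (Q(d) = (36 + d)*(d + (4 + d)*d²) = (36 + d)*(d + d²*(4 + d)))
(Q(47) - (17 - 13)²)/(-1552) = (47*(36 + 47³ + 40*47² + 145*47) - (17 - 13)²)/(-1552) = (47*(36 + 103823 + 40*2209 + 6815) - 1*4²)*(-1/1552) = (47*(36 + 103823 + 88360 + 6815) - 1*16)*(-1/1552) = (47*199034 - 16)*(-1/1552) = (9354598 - 16)*(-1/1552) = 9354582*(-1/1552) = -4677291/776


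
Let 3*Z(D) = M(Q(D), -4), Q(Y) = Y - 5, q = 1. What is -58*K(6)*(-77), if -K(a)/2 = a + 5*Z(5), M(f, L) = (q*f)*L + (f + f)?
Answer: -53592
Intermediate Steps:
Q(Y) = -5 + Y
M(f, L) = 2*f + L*f (M(f, L) = (1*f)*L + (f + f) = f*L + 2*f = L*f + 2*f = 2*f + L*f)
Z(D) = 10/3 - 2*D/3 (Z(D) = ((-5 + D)*(2 - 4))/3 = ((-5 + D)*(-2))/3 = (10 - 2*D)/3 = 10/3 - 2*D/3)
K(a) = -2*a (K(a) = -2*(a + 5*(10/3 - ⅔*5)) = -2*(a + 5*(10/3 - 10/3)) = -2*(a + 5*0) = -2*(a + 0) = -2*a)
-58*K(6)*(-77) = -(-116)*6*(-77) = -58*(-12)*(-77) = 696*(-77) = -53592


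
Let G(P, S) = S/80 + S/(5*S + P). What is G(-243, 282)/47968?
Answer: 58609/746382080 ≈ 7.8524e-5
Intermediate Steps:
G(P, S) = S/80 + S/(P + 5*S) (G(P, S) = S*(1/80) + S/(P + 5*S) = S/80 + S/(P + 5*S))
G(-243, 282)/47968 = ((1/80)*282*(80 - 243 + 5*282)/(-243 + 5*282))/47968 = ((1/80)*282*(80 - 243 + 1410)/(-243 + 1410))*(1/47968) = ((1/80)*282*1247/1167)*(1/47968) = ((1/80)*282*(1/1167)*1247)*(1/47968) = (58609/15560)*(1/47968) = 58609/746382080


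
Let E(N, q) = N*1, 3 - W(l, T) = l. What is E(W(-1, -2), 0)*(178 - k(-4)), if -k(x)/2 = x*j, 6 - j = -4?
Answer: 392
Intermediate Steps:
j = 10 (j = 6 - 1*(-4) = 6 + 4 = 10)
W(l, T) = 3 - l
E(N, q) = N
k(x) = -20*x (k(x) = -2*x*10 = -20*x)
E(W(-1, -2), 0)*(178 - k(-4)) = (3 - 1*(-1))*(178 - (-20)*(-4)) = (3 + 1)*(178 - 1*80) = 4*(178 - 80) = 4*98 = 392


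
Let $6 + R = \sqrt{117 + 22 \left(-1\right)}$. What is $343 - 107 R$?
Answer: $985 - 107 \sqrt{95} \approx -57.907$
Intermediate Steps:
$R = -6 + \sqrt{95}$ ($R = -6 + \sqrt{117 + 22 \left(-1\right)} = -6 + \sqrt{117 - 22} = -6 + \sqrt{95} \approx 3.7468$)
$343 - 107 R = 343 - 107 \left(-6 + \sqrt{95}\right) = 343 + \left(642 - 107 \sqrt{95}\right) = 985 - 107 \sqrt{95}$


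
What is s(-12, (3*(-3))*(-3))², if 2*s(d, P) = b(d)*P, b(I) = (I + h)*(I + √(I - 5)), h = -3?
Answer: 20831175/4 - 984150*I*√17 ≈ 5.2078e+6 - 4.0578e+6*I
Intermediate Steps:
b(I) = (-3 + I)*(I + √(-5 + I)) (b(I) = (I - 3)*(I + √(I - 5)) = (-3 + I)*(I + √(-5 + I)))
s(d, P) = P*(d² - 3*d - 3*√(-5 + d) + d*√(-5 + d))/2 (s(d, P) = ((d² - 3*d - 3*√(-5 + d) + d*√(-5 + d))*P)/2 = (P*(d² - 3*d - 3*√(-5 + d) + d*√(-5 + d)))/2 = P*(d² - 3*d - 3*√(-5 + d) + d*√(-5 + d))/2)
s(-12, (3*(-3))*(-3))² = (((3*(-3))*(-3))*((-12)² - 3*(-12) - 3*√(-5 - 12) - 12*√(-5 - 12))/2)² = ((-9*(-3))*(144 + 36 - 3*I*√17 - 12*I*√17)/2)² = ((½)*27*(144 + 36 - 3*I*√17 - 12*I*√17))² = ((½)*27*(180 - 15*I*√17))² = (2430 - 405*I*√17/2)²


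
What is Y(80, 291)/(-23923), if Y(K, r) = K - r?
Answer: 211/23923 ≈ 0.0088200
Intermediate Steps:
Y(80, 291)/(-23923) = (80 - 1*291)/(-23923) = (80 - 291)*(-1/23923) = -211*(-1/23923) = 211/23923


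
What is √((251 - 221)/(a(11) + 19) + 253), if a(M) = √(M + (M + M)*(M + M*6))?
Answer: √(4837 + 253*√1705)/√(19 + √1705) ≈ 15.922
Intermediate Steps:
a(M) = √(M + 14*M²) (a(M) = √(M + (2*M)*(M + 6*M)) = √(M + (2*M)*(7*M)) = √(M + 14*M²))
√((251 - 221)/(a(11) + 19) + 253) = √((251 - 221)/(√(11*(1 + 14*11)) + 19) + 253) = √(30/(√(11*(1 + 154)) + 19) + 253) = √(30/(√(11*155) + 19) + 253) = √(30/(√1705 + 19) + 253) = √(30/(19 + √1705) + 253) = √(253 + 30/(19 + √1705))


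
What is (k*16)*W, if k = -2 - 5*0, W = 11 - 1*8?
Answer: -96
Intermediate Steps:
W = 3 (W = 11 - 8 = 3)
k = -2 (k = -2 + 0 = -2)
(k*16)*W = -2*16*3 = -32*3 = -96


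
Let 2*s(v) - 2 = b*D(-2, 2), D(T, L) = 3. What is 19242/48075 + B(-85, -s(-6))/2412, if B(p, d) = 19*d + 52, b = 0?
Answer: 5333131/12884100 ≈ 0.41393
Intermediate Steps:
s(v) = 1 (s(v) = 1 + (0*3)/2 = 1 + (1/2)*0 = 1 + 0 = 1)
B(p, d) = 52 + 19*d
19242/48075 + B(-85, -s(-6))/2412 = 19242/48075 + (52 + 19*(-1*1))/2412 = 19242*(1/48075) + (52 + 19*(-1))*(1/2412) = 6414/16025 + (52 - 19)*(1/2412) = 6414/16025 + 33*(1/2412) = 6414/16025 + 11/804 = 5333131/12884100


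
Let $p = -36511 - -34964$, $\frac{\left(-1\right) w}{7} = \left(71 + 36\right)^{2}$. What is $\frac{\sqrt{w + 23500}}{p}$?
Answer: $- \frac{i \sqrt{56643}}{1547} \approx - 0.15384 i$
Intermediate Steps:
$w = -80143$ ($w = - 7 \left(71 + 36\right)^{2} = - 7 \cdot 107^{2} = \left(-7\right) 11449 = -80143$)
$p = -1547$ ($p = -36511 + 34964 = -1547$)
$\frac{\sqrt{w + 23500}}{p} = \frac{\sqrt{-80143 + 23500}}{-1547} = \sqrt{-56643} \left(- \frac{1}{1547}\right) = i \sqrt{56643} \left(- \frac{1}{1547}\right) = - \frac{i \sqrt{56643}}{1547}$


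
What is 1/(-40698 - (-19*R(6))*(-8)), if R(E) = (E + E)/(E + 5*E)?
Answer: -3/122246 ≈ -2.4541e-5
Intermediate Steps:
R(E) = ⅓ (R(E) = (2*E)/((6*E)) = (2*E)*(1/(6*E)) = ⅓)
1/(-40698 - (-19*R(6))*(-8)) = 1/(-40698 - (-19*⅓)*(-8)) = 1/(-40698 - (-19)*(-8)/3) = 1/(-40698 - 1*152/3) = 1/(-40698 - 152/3) = 1/(-122246/3) = -3/122246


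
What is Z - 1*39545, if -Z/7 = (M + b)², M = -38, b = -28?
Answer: -70037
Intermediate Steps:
Z = -30492 (Z = -7*(-38 - 28)² = -7*(-66)² = -7*4356 = -30492)
Z - 1*39545 = -30492 - 1*39545 = -30492 - 39545 = -70037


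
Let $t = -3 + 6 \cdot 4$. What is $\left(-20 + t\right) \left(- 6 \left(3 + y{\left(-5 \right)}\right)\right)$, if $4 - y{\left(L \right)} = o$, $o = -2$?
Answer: $-54$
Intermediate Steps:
$t = 21$ ($t = -3 + 24 = 21$)
$y{\left(L \right)} = 6$ ($y{\left(L \right)} = 4 - -2 = 4 + 2 = 6$)
$\left(-20 + t\right) \left(- 6 \left(3 + y{\left(-5 \right)}\right)\right) = \left(-20 + 21\right) \left(- 6 \left(3 + 6\right)\right) = 1 \left(\left(-6\right) 9\right) = 1 \left(-54\right) = -54$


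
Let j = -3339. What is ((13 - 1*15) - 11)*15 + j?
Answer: -3534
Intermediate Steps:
((13 - 1*15) - 11)*15 + j = ((13 - 1*15) - 11)*15 - 3339 = ((13 - 15) - 11)*15 - 3339 = (-2 - 11)*15 - 3339 = -13*15 - 3339 = -195 - 3339 = -3534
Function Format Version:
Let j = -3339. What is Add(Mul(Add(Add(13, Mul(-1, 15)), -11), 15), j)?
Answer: -3534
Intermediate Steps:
Add(Mul(Add(Add(13, Mul(-1, 15)), -11), 15), j) = Add(Mul(Add(Add(13, Mul(-1, 15)), -11), 15), -3339) = Add(Mul(Add(Add(13, -15), -11), 15), -3339) = Add(Mul(Add(-2, -11), 15), -3339) = Add(Mul(-13, 15), -3339) = Add(-195, -3339) = -3534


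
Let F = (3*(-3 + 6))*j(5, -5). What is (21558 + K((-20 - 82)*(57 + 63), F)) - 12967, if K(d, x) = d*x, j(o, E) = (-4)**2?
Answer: -1753969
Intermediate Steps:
j(o, E) = 16
F = 144 (F = (3*(-3 + 6))*16 = (3*3)*16 = 9*16 = 144)
(21558 + K((-20 - 82)*(57 + 63), F)) - 12967 = (21558 + ((-20 - 82)*(57 + 63))*144) - 12967 = (21558 - 102*120*144) - 12967 = (21558 - 12240*144) - 12967 = (21558 - 1762560) - 12967 = -1741002 - 12967 = -1753969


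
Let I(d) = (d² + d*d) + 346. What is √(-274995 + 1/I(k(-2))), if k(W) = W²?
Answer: I*√4365820578/126 ≈ 524.4*I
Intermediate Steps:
I(d) = 346 + 2*d² (I(d) = (d² + d²) + 346 = 2*d² + 346 = 346 + 2*d²)
√(-274995 + 1/I(k(-2))) = √(-274995 + 1/(346 + 2*((-2)²)²)) = √(-274995 + 1/(346 + 2*4²)) = √(-274995 + 1/(346 + 2*16)) = √(-274995 + 1/(346 + 32)) = √(-274995 + 1/378) = √(-103948109/378) = I*√4365820578/126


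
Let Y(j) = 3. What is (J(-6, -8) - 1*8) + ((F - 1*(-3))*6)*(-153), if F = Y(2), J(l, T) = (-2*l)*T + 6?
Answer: -5606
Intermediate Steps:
J(l, T) = 6 - 2*T*l (J(l, T) = -2*T*l + 6 = 6 - 2*T*l)
F = 3
(J(-6, -8) - 1*8) + ((F - 1*(-3))*6)*(-153) = ((6 - 2*(-8)*(-6)) - 1*8) + ((3 - 1*(-3))*6)*(-153) = ((6 - 96) - 8) + ((3 + 3)*6)*(-153) = (-90 - 8) + (6*6)*(-153) = -98 + 36*(-153) = -98 - 5508 = -5606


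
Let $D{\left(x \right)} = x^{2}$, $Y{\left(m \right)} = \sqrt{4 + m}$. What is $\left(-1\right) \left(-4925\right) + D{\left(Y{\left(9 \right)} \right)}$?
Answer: $4938$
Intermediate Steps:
$\left(-1\right) \left(-4925\right) + D{\left(Y{\left(9 \right)} \right)} = \left(-1\right) \left(-4925\right) + \left(\sqrt{4 + 9}\right)^{2} = 4925 + \left(\sqrt{13}\right)^{2} = 4925 + 13 = 4938$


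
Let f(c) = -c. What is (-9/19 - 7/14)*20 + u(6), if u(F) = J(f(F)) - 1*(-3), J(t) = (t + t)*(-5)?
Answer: 827/19 ≈ 43.526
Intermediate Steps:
J(t) = -10*t (J(t) = (2*t)*(-5) = -10*t)
u(F) = 3 + 10*F (u(F) = -(-10)*F - 1*(-3) = 10*F + 3 = 3 + 10*F)
(-9/19 - 7/14)*20 + u(6) = (-9/19 - 7/14)*20 + (3 + 10*6) = (-9*1/19 - 7*1/14)*20 + (3 + 60) = (-9/19 - 1/2)*20 + 63 = -37/38*20 + 63 = -370/19 + 63 = 827/19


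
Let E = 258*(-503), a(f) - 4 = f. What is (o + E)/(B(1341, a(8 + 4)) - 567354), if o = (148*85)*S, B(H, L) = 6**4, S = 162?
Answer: -318031/94343 ≈ -3.3710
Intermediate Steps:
a(f) = 4 + f
B(H, L) = 1296
E = -129774
o = 2037960 (o = (148*85)*162 = 12580*162 = 2037960)
(o + E)/(B(1341, a(8 + 4)) - 567354) = (2037960 - 129774)/(1296 - 567354) = 1908186/(-566058) = 1908186*(-1/566058) = -318031/94343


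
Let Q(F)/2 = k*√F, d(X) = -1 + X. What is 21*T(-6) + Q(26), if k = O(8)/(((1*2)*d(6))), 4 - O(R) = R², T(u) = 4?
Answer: 84 - 12*√26 ≈ 22.812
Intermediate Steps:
O(R) = 4 - R²
k = -6 (k = (4 - 1*8²)/(((1*2)*(-1 + 6))) = (4 - 1*64)/((2*5)) = (4 - 64)/10 = -60*⅒ = -6)
Q(F) = -12*√F (Q(F) = 2*(-6*√F) = -12*√F)
21*T(-6) + Q(26) = 21*4 - 12*√26 = 84 - 12*√26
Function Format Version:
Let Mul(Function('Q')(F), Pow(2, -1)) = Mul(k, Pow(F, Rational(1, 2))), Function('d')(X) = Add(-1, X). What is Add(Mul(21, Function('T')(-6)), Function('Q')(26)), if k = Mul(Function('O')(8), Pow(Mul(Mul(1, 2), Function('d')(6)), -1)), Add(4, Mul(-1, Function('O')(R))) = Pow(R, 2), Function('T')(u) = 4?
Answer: Add(84, Mul(-12, Pow(26, Rational(1, 2)))) ≈ 22.812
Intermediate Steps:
Function('O')(R) = Add(4, Mul(-1, Pow(R, 2)))
k = -6 (k = Mul(Add(4, Mul(-1, Pow(8, 2))), Pow(Mul(Mul(1, 2), Add(-1, 6)), -1)) = Mul(Add(4, Mul(-1, 64)), Pow(Mul(2, 5), -1)) = Mul(Add(4, -64), Pow(10, -1)) = Mul(-60, Rational(1, 10)) = -6)
Function('Q')(F) = Mul(-12, Pow(F, Rational(1, 2))) (Function('Q')(F) = Mul(2, Mul(-6, Pow(F, Rational(1, 2)))) = Mul(-12, Pow(F, Rational(1, 2))))
Add(Mul(21, Function('T')(-6)), Function('Q')(26)) = Add(Mul(21, 4), Mul(-12, Pow(26, Rational(1, 2)))) = Add(84, Mul(-12, Pow(26, Rational(1, 2))))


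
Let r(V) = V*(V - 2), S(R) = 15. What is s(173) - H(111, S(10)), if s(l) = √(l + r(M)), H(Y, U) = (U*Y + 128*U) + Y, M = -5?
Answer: -3696 + 4*√13 ≈ -3681.6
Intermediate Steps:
r(V) = V*(-2 + V)
H(Y, U) = Y + 128*U + U*Y (H(Y, U) = (128*U + U*Y) + Y = Y + 128*U + U*Y)
s(l) = √(35 + l) (s(l) = √(l - 5*(-2 - 5)) = √(l - 5*(-7)) = √(l + 35) = √(35 + l))
s(173) - H(111, S(10)) = √(35 + 173) - (111 + 128*15 + 15*111) = √208 - (111 + 1920 + 1665) = 4*√13 - 1*3696 = 4*√13 - 3696 = -3696 + 4*√13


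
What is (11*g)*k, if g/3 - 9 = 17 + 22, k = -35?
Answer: -55440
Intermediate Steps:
g = 144 (g = 27 + 3*(17 + 22) = 27 + 3*39 = 27 + 117 = 144)
(11*g)*k = (11*144)*(-35) = 1584*(-35) = -55440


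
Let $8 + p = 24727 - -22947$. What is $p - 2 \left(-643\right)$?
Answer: $48952$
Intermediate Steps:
$p = 47666$ ($p = -8 + \left(24727 - -22947\right) = -8 + \left(24727 + 22947\right) = -8 + 47674 = 47666$)
$p - 2 \left(-643\right) = 47666 - 2 \left(-643\right) = 47666 - -1286 = 47666 + 1286 = 48952$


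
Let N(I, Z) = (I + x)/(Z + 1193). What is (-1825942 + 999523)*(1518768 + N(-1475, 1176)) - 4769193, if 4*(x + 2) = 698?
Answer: -5946867754845435/4738 ≈ -1.2551e+12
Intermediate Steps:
x = 345/2 (x = -2 + (¼)*698 = -2 + 349/2 = 345/2 ≈ 172.50)
N(I, Z) = (345/2 + I)/(1193 + Z) (N(I, Z) = (I + 345/2)/(Z + 1193) = (345/2 + I)/(1193 + Z))
(-1825942 + 999523)*(1518768 + N(-1475, 1176)) - 4769193 = (-1825942 + 999523)*(1518768 + (345/2 - 1475)/(1193 + 1176)) - 4769193 = -826419*(1518768 - 2605/2/2369) - 4769193 = -826419*(1518768 + (1/2369)*(-2605/2)) - 4769193 = -826419*(1518768 - 2605/4738) - 4769193 = -826419*7195920179/4738 - 4769193 = -5946845158409001/4738 - 4769193 = -5946867754845435/4738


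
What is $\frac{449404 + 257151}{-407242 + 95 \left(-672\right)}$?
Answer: $- \frac{706555}{471082} \approx -1.4999$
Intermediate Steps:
$\frac{449404 + 257151}{-407242 + 95 \left(-672\right)} = \frac{706555}{-407242 - 63840} = \frac{706555}{-471082} = 706555 \left(- \frac{1}{471082}\right) = - \frac{706555}{471082}$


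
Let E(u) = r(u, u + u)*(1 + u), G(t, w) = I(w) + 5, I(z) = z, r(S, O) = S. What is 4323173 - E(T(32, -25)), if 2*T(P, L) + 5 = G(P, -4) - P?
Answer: 4322867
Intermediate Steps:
G(t, w) = 5 + w (G(t, w) = w + 5 = 5 + w)
T(P, L) = -2 - P/2 (T(P, L) = -5/2 + ((5 - 4) - P)/2 = -5/2 + (1 - P)/2 = -5/2 + (1/2 - P/2) = -2 - P/2)
E(u) = u*(1 + u)
4323173 - E(T(32, -25)) = 4323173 - (-2 - 1/2*32)*(1 + (-2 - 1/2*32)) = 4323173 - (-2 - 16)*(1 + (-2 - 16)) = 4323173 - (-18)*(1 - 18) = 4323173 - (-18)*(-17) = 4323173 - 1*306 = 4323173 - 306 = 4322867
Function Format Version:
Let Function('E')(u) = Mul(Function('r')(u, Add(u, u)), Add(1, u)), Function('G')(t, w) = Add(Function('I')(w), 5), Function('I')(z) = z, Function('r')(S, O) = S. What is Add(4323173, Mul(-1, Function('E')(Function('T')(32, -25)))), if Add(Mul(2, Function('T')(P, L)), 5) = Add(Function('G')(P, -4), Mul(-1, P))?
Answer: 4322867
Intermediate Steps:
Function('G')(t, w) = Add(5, w) (Function('G')(t, w) = Add(w, 5) = Add(5, w))
Function('T')(P, L) = Add(-2, Mul(Rational(-1, 2), P)) (Function('T')(P, L) = Add(Rational(-5, 2), Mul(Rational(1, 2), Add(Add(5, -4), Mul(-1, P)))) = Add(Rational(-5, 2), Mul(Rational(1, 2), Add(1, Mul(-1, P)))) = Add(Rational(-5, 2), Add(Rational(1, 2), Mul(Rational(-1, 2), P))) = Add(-2, Mul(Rational(-1, 2), P)))
Function('E')(u) = Mul(u, Add(1, u))
Add(4323173, Mul(-1, Function('E')(Function('T')(32, -25)))) = Add(4323173, Mul(-1, Mul(Add(-2, Mul(Rational(-1, 2), 32)), Add(1, Add(-2, Mul(Rational(-1, 2), 32)))))) = Add(4323173, Mul(-1, Mul(Add(-2, -16), Add(1, Add(-2, -16))))) = Add(4323173, Mul(-1, Mul(-18, Add(1, -18)))) = Add(4323173, Mul(-1, Mul(-18, -17))) = Add(4323173, Mul(-1, 306)) = Add(4323173, -306) = 4322867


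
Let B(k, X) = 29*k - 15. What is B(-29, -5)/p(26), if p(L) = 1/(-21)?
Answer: 17976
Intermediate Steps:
B(k, X) = -15 + 29*k
p(L) = -1/21
B(-29, -5)/p(26) = (-15 + 29*(-29))/(-1/21) = (-15 - 841)*(-21) = -856*(-21) = 17976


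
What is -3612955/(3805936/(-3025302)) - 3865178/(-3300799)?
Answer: 18039335981391518599/6281314871432 ≈ 2.8719e+6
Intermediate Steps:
-3612955/(3805936/(-3025302)) - 3865178/(-3300799) = -3612955/(3805936*(-1/3025302)) - 3865178*(-1/3300799) = -3612955/(-1902968/1512651) + 3865178/3300799 = -3612955*(-1512651/1902968) + 3865178/3300799 = 5465139993705/1902968 + 3865178/3300799 = 18039335981391518599/6281314871432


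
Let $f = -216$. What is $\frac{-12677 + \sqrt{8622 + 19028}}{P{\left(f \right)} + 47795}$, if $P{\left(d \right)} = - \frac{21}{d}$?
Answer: $- \frac{912744}{3441247} + \frac{360 \sqrt{1106}}{3441247} \approx -0.26176$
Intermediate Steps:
$\frac{-12677 + \sqrt{8622 + 19028}}{P{\left(f \right)} + 47795} = \frac{-12677 + \sqrt{8622 + 19028}}{- \frac{21}{-216} + 47795} = \frac{-12677 + \sqrt{27650}}{\left(-21\right) \left(- \frac{1}{216}\right) + 47795} = \frac{-12677 + 5 \sqrt{1106}}{\frac{7}{72} + 47795} = \frac{-12677 + 5 \sqrt{1106}}{\frac{3441247}{72}} = \left(-12677 + 5 \sqrt{1106}\right) \frac{72}{3441247} = - \frac{912744}{3441247} + \frac{360 \sqrt{1106}}{3441247}$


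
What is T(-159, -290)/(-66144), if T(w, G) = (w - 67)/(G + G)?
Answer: -113/19181760 ≈ -5.8910e-6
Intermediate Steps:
T(w, G) = (-67 + w)/(2*G) (T(w, G) = (-67 + w)/((2*G)) = (-67 + w)*(1/(2*G)) = (-67 + w)/(2*G))
T(-159, -290)/(-66144) = ((1/2)*(-67 - 159)/(-290))/(-66144) = ((1/2)*(-1/290)*(-226))*(-1/66144) = (113/290)*(-1/66144) = -113/19181760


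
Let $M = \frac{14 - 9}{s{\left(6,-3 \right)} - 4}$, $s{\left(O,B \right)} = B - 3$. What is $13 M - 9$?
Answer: $- \frac{31}{2} \approx -15.5$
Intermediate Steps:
$s{\left(O,B \right)} = -3 + B$
$M = - \frac{1}{2}$ ($M = \frac{14 - 9}{\left(-3 - 3\right) - 4} = \frac{5}{-6 - 4} = \frac{5}{-10} = 5 \left(- \frac{1}{10}\right) = - \frac{1}{2} \approx -0.5$)
$13 M - 9 = 13 \left(- \frac{1}{2}\right) - 9 = - \frac{13}{2} - 9 = - \frac{31}{2}$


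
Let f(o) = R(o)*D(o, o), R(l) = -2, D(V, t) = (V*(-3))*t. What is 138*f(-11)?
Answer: 100188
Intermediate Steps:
D(V, t) = -3*V*t (D(V, t) = (-3*V)*t = -3*V*t)
f(o) = 6*o² (f(o) = -(-6)*o*o = -(-6)*o² = 6*o²)
138*f(-11) = 138*(6*(-11)²) = 138*(6*121) = 138*726 = 100188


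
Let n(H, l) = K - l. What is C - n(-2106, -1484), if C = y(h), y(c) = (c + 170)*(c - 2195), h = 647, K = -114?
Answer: -1266086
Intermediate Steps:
y(c) = (-2195 + c)*(170 + c) (y(c) = (170 + c)*(-2195 + c) = (-2195 + c)*(170 + c))
C = -1264716 (C = -373150 + 647**2 - 2025*647 = -373150 + 418609 - 1310175 = -1264716)
n(H, l) = -114 - l
C - n(-2106, -1484) = -1264716 - (-114 - 1*(-1484)) = -1264716 - (-114 + 1484) = -1264716 - 1*1370 = -1264716 - 1370 = -1266086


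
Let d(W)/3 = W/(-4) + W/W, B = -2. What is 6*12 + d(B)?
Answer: 153/2 ≈ 76.500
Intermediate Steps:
d(W) = 3 - 3*W/4 (d(W) = 3*(W/(-4) + W/W) = 3*(W*(-¼) + 1) = 3*(-W/4 + 1) = 3*(1 - W/4) = 3 - 3*W/4)
6*12 + d(B) = 6*12 + (3 - ¾*(-2)) = 72 + (3 + 3/2) = 72 + 9/2 = 153/2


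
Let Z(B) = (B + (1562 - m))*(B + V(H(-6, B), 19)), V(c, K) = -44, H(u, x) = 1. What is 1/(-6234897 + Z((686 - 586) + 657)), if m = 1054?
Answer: -1/5332952 ≈ -1.8751e-7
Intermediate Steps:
Z(B) = (-44 + B)*(508 + B) (Z(B) = (B + (1562 - 1*1054))*(B - 44) = (B + (1562 - 1054))*(-44 + B) = (B + 508)*(-44 + B) = (508 + B)*(-44 + B) = (-44 + B)*(508 + B))
1/(-6234897 + Z((686 - 586) + 657)) = 1/(-6234897 + (-22352 + ((686 - 586) + 657)**2 + 464*((686 - 586) + 657))) = 1/(-6234897 + (-22352 + (100 + 657)**2 + 464*(100 + 657))) = 1/(-6234897 + (-22352 + 757**2 + 464*757)) = 1/(-6234897 + (-22352 + 573049 + 351248)) = 1/(-6234897 + 901945) = 1/(-5332952) = -1/5332952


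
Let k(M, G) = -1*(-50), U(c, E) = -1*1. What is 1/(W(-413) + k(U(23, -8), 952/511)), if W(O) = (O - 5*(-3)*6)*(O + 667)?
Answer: -1/81992 ≈ -1.2196e-5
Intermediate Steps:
U(c, E) = -1
k(M, G) = 50
W(O) = (90 + O)*(667 + O) (W(O) = (O + 15*6)*(667 + O) = (O + 90)*(667 + O) = (90 + O)*(667 + O))
1/(W(-413) + k(U(23, -8), 952/511)) = 1/((60030 + (-413)**2 + 757*(-413)) + 50) = 1/((60030 + 170569 - 312641) + 50) = 1/(-82042 + 50) = 1/(-81992) = -1/81992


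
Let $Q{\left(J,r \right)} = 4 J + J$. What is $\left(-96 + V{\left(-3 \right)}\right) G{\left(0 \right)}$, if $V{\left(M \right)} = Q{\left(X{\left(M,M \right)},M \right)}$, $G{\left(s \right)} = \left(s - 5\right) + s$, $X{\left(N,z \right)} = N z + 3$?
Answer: $180$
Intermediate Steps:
$X{\left(N,z \right)} = 3 + N z$
$G{\left(s \right)} = -5 + 2 s$ ($G{\left(s \right)} = \left(-5 + s\right) + s = -5 + 2 s$)
$Q{\left(J,r \right)} = 5 J$
$V{\left(M \right)} = 15 + 5 M^{2}$ ($V{\left(M \right)} = 5 \left(3 + M M\right) = 5 \left(3 + M^{2}\right) = 15 + 5 M^{2}$)
$\left(-96 + V{\left(-3 \right)}\right) G{\left(0 \right)} = \left(-96 + \left(15 + 5 \left(-3\right)^{2}\right)\right) \left(-5 + 2 \cdot 0\right) = \left(-96 + \left(15 + 5 \cdot 9\right)\right) \left(-5 + 0\right) = \left(-96 + \left(15 + 45\right)\right) \left(-5\right) = \left(-96 + 60\right) \left(-5\right) = \left(-36\right) \left(-5\right) = 180$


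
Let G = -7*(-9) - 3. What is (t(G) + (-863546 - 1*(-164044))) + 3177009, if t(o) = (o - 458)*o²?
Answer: 1044707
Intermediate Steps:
G = 60 (G = 63 - 3 = 60)
t(o) = o²*(-458 + o) (t(o) = (-458 + o)*o² = o²*(-458 + o))
(t(G) + (-863546 - 1*(-164044))) + 3177009 = (60²*(-458 + 60) + (-863546 - 1*(-164044))) + 3177009 = (3600*(-398) + (-863546 + 164044)) + 3177009 = (-1432800 - 699502) + 3177009 = -2132302 + 3177009 = 1044707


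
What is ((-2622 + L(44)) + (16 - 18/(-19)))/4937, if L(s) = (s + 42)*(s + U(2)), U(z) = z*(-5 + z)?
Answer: 12596/93803 ≈ 0.13428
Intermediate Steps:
L(s) = (-6 + s)*(42 + s) (L(s) = (s + 42)*(s + 2*(-5 + 2)) = (42 + s)*(s + 2*(-3)) = (42 + s)*(s - 6) = (42 + s)*(-6 + s) = (-6 + s)*(42 + s))
((-2622 + L(44)) + (16 - 18/(-19)))/4937 = ((-2622 + (-252 + 44² + 36*44)) + (16 - 18/(-19)))/4937 = ((-2622 + (-252 + 1936 + 1584)) + (16 - 1/19*(-18)))*(1/4937) = ((-2622 + 3268) + (16 + 18/19))*(1/4937) = (646 + 322/19)*(1/4937) = (12596/19)*(1/4937) = 12596/93803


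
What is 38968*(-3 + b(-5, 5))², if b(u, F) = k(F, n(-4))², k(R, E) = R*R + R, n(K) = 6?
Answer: 31354003512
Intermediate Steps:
k(R, E) = R + R² (k(R, E) = R² + R = R + R²)
b(u, F) = F²*(1 + F)² (b(u, F) = (F*(1 + F))² = F²*(1 + F)²)
38968*(-3 + b(-5, 5))² = 38968*(-3 + 5²*(1 + 5)²)² = 38968*(-3 + 25*6²)² = 38968*(-3 + 25*36)² = 38968*(-3 + 900)² = 38968*897² = 38968*804609 = 31354003512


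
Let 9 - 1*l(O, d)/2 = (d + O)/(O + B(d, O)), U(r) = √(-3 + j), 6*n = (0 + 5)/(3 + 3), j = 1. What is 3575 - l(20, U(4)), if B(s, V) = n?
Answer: 516053/145 + 72*I*√2/725 ≈ 3559.0 + 0.14045*I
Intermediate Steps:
n = 5/36 (n = ((0 + 5)/(3 + 3))/6 = (5/6)/6 = (5*(⅙))/6 = (⅙)*(⅚) = 5/36 ≈ 0.13889)
B(s, V) = 5/36
U(r) = I*√2 (U(r) = √(-3 + 1) = √(-2) = I*√2)
l(O, d) = 18 - 2*(O + d)/(5/36 + O) (l(O, d) = 18 - 2*(d + O)/(O + 5/36) = 18 - 2*(O + d)/(5/36 + O))
3575 - l(20, U(4)) = 3575 - 18*(5 - 4*I*√2 + 32*20)/(5 + 36*20) = 3575 - 18*(5 - 4*I*√2 + 640)/(5 + 720) = 3575 - 18*(645 - 4*I*√2)/725 = 3575 - (2322/145 - 72*I*√2/725) = 3575 + (-2322/145 + 72*I*√2/725) = 516053/145 + 72*I*√2/725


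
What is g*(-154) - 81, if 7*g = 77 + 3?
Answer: -1841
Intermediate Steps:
g = 80/7 (g = (77 + 3)/7 = (⅐)*80 = 80/7 ≈ 11.429)
g*(-154) - 81 = (80/7)*(-154) - 81 = -1760 - 81 = -1841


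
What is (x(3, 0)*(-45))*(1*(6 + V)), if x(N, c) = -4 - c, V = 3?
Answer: 1620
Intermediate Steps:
(x(3, 0)*(-45))*(1*(6 + V)) = ((-4 - 1*0)*(-45))*(1*(6 + 3)) = ((-4 + 0)*(-45))*(1*9) = -4*(-45)*9 = 180*9 = 1620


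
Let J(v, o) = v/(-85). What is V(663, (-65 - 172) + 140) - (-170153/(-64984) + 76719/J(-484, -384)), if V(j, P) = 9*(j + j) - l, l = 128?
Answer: -13131289219/7863064 ≈ -1670.0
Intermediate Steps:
J(v, o) = -v/85 (J(v, o) = v*(-1/85) = -v/85)
V(j, P) = -128 + 18*j (V(j, P) = 9*(j + j) - 1*128 = 9*(2*j) - 128 = 18*j - 128 = -128 + 18*j)
V(663, (-65 - 172) + 140) - (-170153/(-64984) + 76719/J(-484, -384)) = (-128 + 18*663) - (-170153/(-64984) + 76719/((-1/85*(-484)))) = (-128 + 11934) - (-170153*(-1/64984) + 76719/(484/85)) = 11806 - (170153/64984 + 76719*(85/484)) = 11806 - (170153/64984 + 6521115/484) = 11806 - 1*105962622803/7863064 = 11806 - 105962622803/7863064 = -13131289219/7863064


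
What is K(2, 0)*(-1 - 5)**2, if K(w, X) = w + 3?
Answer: 180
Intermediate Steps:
K(w, X) = 3 + w
K(2, 0)*(-1 - 5)**2 = (3 + 2)*(-1 - 5)**2 = 5*(-6)**2 = 5*36 = 180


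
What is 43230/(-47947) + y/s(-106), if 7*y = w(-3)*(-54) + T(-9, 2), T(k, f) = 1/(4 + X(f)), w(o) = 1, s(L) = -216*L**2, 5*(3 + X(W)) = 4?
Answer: -6609821803733/7331071751136 ≈ -0.90162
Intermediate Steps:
X(W) = -11/5 (X(W) = -3 + (1/5)*4 = -3 + 4/5 = -11/5)
T(k, f) = 5/9 (T(k, f) = 1/(4 - 11/5) = 1/(9/5) = 5/9)
y = -481/63 (y = (1*(-54) + 5/9)/7 = (-54 + 5/9)/7 = (1/7)*(-481/9) = -481/63 ≈ -7.6349)
43230/(-47947) + y/s(-106) = 43230/(-47947) - 481/(63*((-216*(-106)**2))) = 43230*(-1/47947) - 481/(63*((-216*11236))) = -43230/47947 - 481/63/(-2426976) = -43230/47947 - 481/63*(-1/2426976) = -43230/47947 + 481/152899488 = -6609821803733/7331071751136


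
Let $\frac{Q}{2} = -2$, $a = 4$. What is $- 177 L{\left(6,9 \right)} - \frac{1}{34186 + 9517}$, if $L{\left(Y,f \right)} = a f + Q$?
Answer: $- \frac{247533793}{43703} \approx -5664.0$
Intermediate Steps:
$Q = -4$ ($Q = 2 \left(-2\right) = -4$)
$L{\left(Y,f \right)} = -4 + 4 f$ ($L{\left(Y,f \right)} = 4 f - 4 = -4 + 4 f$)
$- 177 L{\left(6,9 \right)} - \frac{1}{34186 + 9517} = - 177 \left(-4 + 4 \cdot 9\right) - \frac{1}{34186 + 9517} = - 177 \left(-4 + 36\right) - \frac{1}{43703} = \left(-177\right) 32 - \frac{1}{43703} = -5664 - \frac{1}{43703} = - \frac{247533793}{43703}$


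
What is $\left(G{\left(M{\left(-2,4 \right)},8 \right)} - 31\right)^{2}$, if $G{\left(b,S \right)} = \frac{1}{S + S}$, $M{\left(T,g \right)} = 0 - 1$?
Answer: $\frac{245025}{256} \approx 957.13$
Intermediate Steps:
$M{\left(T,g \right)} = -1$ ($M{\left(T,g \right)} = 0 - 1 = -1$)
$G{\left(b,S \right)} = \frac{1}{2 S}$
$\left(G{\left(M{\left(-2,4 \right)},8 \right)} - 31\right)^{2} = \left(\frac{1}{2 \cdot 8} - 31\right)^{2} = \left(\frac{1}{2} \cdot \frac{1}{8} - 31\right)^{2} = \left(\frac{1}{16} - 31\right)^{2} = \left(- \frac{495}{16}\right)^{2} = \frac{245025}{256}$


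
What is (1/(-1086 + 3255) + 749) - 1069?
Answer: -694079/2169 ≈ -320.00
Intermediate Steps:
(1/(-1086 + 3255) + 749) - 1069 = (1/2169 + 749) - 1069 = 1624582/2169 - 1069 = -694079/2169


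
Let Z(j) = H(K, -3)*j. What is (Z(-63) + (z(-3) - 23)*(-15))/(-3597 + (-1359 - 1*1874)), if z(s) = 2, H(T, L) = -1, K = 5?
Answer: -189/3415 ≈ -0.055344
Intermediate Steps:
Z(j) = -j
(Z(-63) + (z(-3) - 23)*(-15))/(-3597 + (-1359 - 1*1874)) = (-1*(-63) + (2 - 23)*(-15))/(-3597 + (-1359 - 1*1874)) = (63 - 21*(-15))/(-3597 + (-1359 - 1874)) = (63 + 315)/(-3597 - 3233) = 378/(-6830) = 378*(-1/6830) = -189/3415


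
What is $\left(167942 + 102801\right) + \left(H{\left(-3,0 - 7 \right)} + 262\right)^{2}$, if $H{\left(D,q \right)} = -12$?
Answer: $333243$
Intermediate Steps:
$\left(167942 + 102801\right) + \left(H{\left(-3,0 - 7 \right)} + 262\right)^{2} = \left(167942 + 102801\right) + \left(-12 + 262\right)^{2} = 270743 + 250^{2} = 270743 + 62500 = 333243$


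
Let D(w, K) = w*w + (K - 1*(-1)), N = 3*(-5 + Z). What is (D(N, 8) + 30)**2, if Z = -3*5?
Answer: 13242321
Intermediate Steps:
Z = -15
N = -60 (N = 3*(-5 - 15) = 3*(-20) = -60)
D(w, K) = 1 + K + w**2 (D(w, K) = w**2 + (K + 1) = w**2 + (1 + K) = 1 + K + w**2)
(D(N, 8) + 30)**2 = ((1 + 8 + (-60)**2) + 30)**2 = ((1 + 8 + 3600) + 30)**2 = (3609 + 30)**2 = 3639**2 = 13242321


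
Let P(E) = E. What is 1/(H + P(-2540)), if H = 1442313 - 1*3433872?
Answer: -1/1994099 ≈ -5.0148e-7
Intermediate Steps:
H = -1991559 (H = 1442313 - 3433872 = -1991559)
1/(H + P(-2540)) = 1/(-1991559 - 2540) = 1/(-1994099) = -1/1994099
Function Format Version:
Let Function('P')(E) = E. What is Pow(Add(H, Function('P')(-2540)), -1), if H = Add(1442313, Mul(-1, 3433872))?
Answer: Rational(-1, 1994099) ≈ -5.0148e-7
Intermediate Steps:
H = -1991559 (H = Add(1442313, -3433872) = -1991559)
Pow(Add(H, Function('P')(-2540)), -1) = Pow(Add(-1991559, -2540), -1) = Pow(-1994099, -1) = Rational(-1, 1994099)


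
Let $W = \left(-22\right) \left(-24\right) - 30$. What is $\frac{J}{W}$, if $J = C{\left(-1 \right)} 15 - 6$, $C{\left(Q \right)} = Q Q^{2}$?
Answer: $- \frac{7}{166} \approx -0.042169$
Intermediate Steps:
$C{\left(Q \right)} = Q^{3}$
$J = -21$ ($J = \left(-1\right)^{3} \cdot 15 - 6 = \left(-1\right) 15 - 6 = -15 - 6 = -21$)
$W = 498$ ($W = 528 - 30 = 498$)
$\frac{J}{W} = - \frac{21}{498} = \left(-21\right) \frac{1}{498} = - \frac{7}{166}$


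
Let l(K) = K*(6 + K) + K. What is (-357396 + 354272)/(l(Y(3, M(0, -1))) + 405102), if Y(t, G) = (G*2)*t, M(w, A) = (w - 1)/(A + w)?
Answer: -781/101295 ≈ -0.0077102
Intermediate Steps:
M(w, A) = (-1 + w)/(A + w)
Y(t, G) = 2*G*t (Y(t, G) = (2*G)*t = 2*G*t)
l(K) = K + K*(6 + K)
(-357396 + 354272)/(l(Y(3, M(0, -1))) + 405102) = (-357396 + 354272)/((2*((-1 + 0)/(-1 + 0))*3)*(7 + 2*((-1 + 0)/(-1 + 0))*3) + 405102) = -3124/((2*(-1/(-1))*3)*(7 + 2*(-1/(-1))*3) + 405102) = -3124/((2*(-1*(-1))*3)*(7 + 2*(-1*(-1))*3) + 405102) = -3124/((2*1*3)*(7 + 2*1*3) + 405102) = -3124/(6*(7 + 6) + 405102) = -3124/(6*13 + 405102) = -3124/(78 + 405102) = -3124/405180 = -3124*1/405180 = -781/101295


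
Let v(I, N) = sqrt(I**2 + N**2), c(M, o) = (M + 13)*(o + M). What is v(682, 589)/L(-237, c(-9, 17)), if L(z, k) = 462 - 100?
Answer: 403*sqrt(5)/362 ≈ 2.4893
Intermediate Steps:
c(M, o) = (13 + M)*(M + o)
L(z, k) = 362
v(682, 589)/L(-237, c(-9, 17)) = sqrt(682**2 + 589**2)/362 = sqrt(465124 + 346921)*(1/362) = sqrt(812045)*(1/362) = (403*sqrt(5))*(1/362) = 403*sqrt(5)/362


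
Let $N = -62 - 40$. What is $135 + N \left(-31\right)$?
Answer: $3297$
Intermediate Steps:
$N = -102$
$135 + N \left(-31\right) = 135 - -3162 = 135 + 3162 = 3297$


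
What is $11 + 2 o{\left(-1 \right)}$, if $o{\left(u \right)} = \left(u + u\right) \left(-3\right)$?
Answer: $23$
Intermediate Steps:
$o{\left(u \right)} = - 6 u$ ($o{\left(u \right)} = 2 u \left(-3\right) = - 6 u$)
$11 + 2 o{\left(-1 \right)} = 11 + 2 \left(\left(-6\right) \left(-1\right)\right) = 11 + 2 \cdot 6 = 11 + 12 = 23$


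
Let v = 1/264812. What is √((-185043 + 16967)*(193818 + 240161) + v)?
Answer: I*√1278762081761712407541/132406 ≈ 2.7008e+5*I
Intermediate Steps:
v = 1/264812 ≈ 3.7763e-6
√((-185043 + 16967)*(193818 + 240161) + v) = √((-185043 + 16967)*(193818 + 240161) + 1/264812) = √(-168076*433979 + 1/264812) = √(-72941454404 + 1/264812) = √(-19315772423632047/264812) = I*√1278762081761712407541/132406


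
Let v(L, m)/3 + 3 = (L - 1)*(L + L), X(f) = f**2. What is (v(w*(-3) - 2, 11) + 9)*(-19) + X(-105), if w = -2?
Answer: 9657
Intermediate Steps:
v(L, m) = -9 + 6*L*(-1 + L) (v(L, m) = -9 + 3*((L - 1)*(L + L)) = -9 + 3*((-1 + L)*(2*L)) = -9 + 3*(2*L*(-1 + L)) = -9 + 6*L*(-1 + L))
(v(w*(-3) - 2, 11) + 9)*(-19) + X(-105) = ((-9 - 6*(-2*(-3) - 2) + 6*(-2*(-3) - 2)**2) + 9)*(-19) + (-105)**2 = ((-9 - 6*(6 - 2) + 6*(6 - 2)**2) + 9)*(-19) + 11025 = ((-9 - 6*4 + 6*4**2) + 9)*(-19) + 11025 = ((-9 - 24 + 6*16) + 9)*(-19) + 11025 = ((-9 - 24 + 96) + 9)*(-19) + 11025 = (63 + 9)*(-19) + 11025 = 72*(-19) + 11025 = -1368 + 11025 = 9657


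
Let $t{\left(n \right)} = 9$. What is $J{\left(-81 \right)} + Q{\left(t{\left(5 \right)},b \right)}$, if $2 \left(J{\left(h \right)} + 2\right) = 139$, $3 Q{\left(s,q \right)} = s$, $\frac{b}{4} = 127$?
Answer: $\frac{141}{2} \approx 70.5$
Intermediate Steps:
$b = 508$ ($b = 4 \cdot 127 = 508$)
$Q{\left(s,q \right)} = \frac{s}{3}$
$J{\left(h \right)} = \frac{135}{2}$ ($J{\left(h \right)} = -2 + \frac{1}{2} \cdot 139 = -2 + \frac{139}{2} = \frac{135}{2}$)
$J{\left(-81 \right)} + Q{\left(t{\left(5 \right)},b \right)} = \frac{135}{2} + \frac{1}{3} \cdot 9 = \frac{135}{2} + 3 = \frac{141}{2}$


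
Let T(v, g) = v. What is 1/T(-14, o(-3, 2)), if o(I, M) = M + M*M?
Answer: -1/14 ≈ -0.071429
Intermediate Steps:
o(I, M) = M + M²
1/T(-14, o(-3, 2)) = 1/(-14) = -1/14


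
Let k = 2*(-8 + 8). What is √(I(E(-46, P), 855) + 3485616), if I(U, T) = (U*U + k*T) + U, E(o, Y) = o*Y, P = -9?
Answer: √3657426 ≈ 1912.4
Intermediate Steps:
k = 0 (k = 2*0 = 0)
E(o, Y) = Y*o
I(U, T) = U + U² (I(U, T) = (U*U + 0*T) + U = (U² + 0) + U = U² + U = U + U²)
√(I(E(-46, P), 855) + 3485616) = √((-9*(-46))*(1 - 9*(-46)) + 3485616) = √(414*(1 + 414) + 3485616) = √(414*415 + 3485616) = √(171810 + 3485616) = √3657426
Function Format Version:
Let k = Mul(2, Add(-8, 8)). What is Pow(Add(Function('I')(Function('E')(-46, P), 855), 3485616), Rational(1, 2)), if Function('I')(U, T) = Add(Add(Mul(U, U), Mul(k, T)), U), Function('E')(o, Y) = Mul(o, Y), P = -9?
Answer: Pow(3657426, Rational(1, 2)) ≈ 1912.4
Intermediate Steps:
k = 0 (k = Mul(2, 0) = 0)
Function('E')(o, Y) = Mul(Y, o)
Function('I')(U, T) = Add(U, Pow(U, 2)) (Function('I')(U, T) = Add(Add(Mul(U, U), Mul(0, T)), U) = Add(Add(Pow(U, 2), 0), U) = Add(Pow(U, 2), U) = Add(U, Pow(U, 2)))
Pow(Add(Function('I')(Function('E')(-46, P), 855), 3485616), Rational(1, 2)) = Pow(Add(Mul(Mul(-9, -46), Add(1, Mul(-9, -46))), 3485616), Rational(1, 2)) = Pow(Add(Mul(414, Add(1, 414)), 3485616), Rational(1, 2)) = Pow(Add(Mul(414, 415), 3485616), Rational(1, 2)) = Pow(Add(171810, 3485616), Rational(1, 2)) = Pow(3657426, Rational(1, 2))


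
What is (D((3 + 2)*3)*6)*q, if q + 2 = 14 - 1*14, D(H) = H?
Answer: -180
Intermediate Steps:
q = -2 (q = -2 + (14 - 1*14) = -2 + (14 - 14) = -2 + 0 = -2)
(D((3 + 2)*3)*6)*q = (((3 + 2)*3)*6)*(-2) = ((5*3)*6)*(-2) = (15*6)*(-2) = 90*(-2) = -180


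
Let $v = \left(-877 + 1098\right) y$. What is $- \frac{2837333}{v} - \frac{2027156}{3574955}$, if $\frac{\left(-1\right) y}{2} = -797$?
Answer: $- \frac{10857452147759}{1259363697670} \approx -8.6214$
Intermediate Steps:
$y = 1594$ ($y = \left(-2\right) \left(-797\right) = 1594$)
$v = 352274$ ($v = \left(-877 + 1098\right) 1594 = 221 \cdot 1594 = 352274$)
$- \frac{2837333}{v} - \frac{2027156}{3574955} = - \frac{2837333}{352274} - \frac{2027156}{3574955} = - \frac{10857452147759}{1259363697670}$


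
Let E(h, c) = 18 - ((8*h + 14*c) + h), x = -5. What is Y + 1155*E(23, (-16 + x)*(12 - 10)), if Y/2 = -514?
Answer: 459817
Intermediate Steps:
Y = -1028 (Y = 2*(-514) = -1028)
E(h, c) = 18 - 14*c - 9*h (E(h, c) = 18 - (9*h + 14*c) = 18 + (-14*c - 9*h) = 18 - 14*c - 9*h)
Y + 1155*E(23, (-16 + x)*(12 - 10)) = -1028 + 1155*(18 - 14*(-16 - 5)*(12 - 10) - 9*23) = -1028 + 1155*(18 - (-294)*2 - 207) = -1028 + 1155*(18 - 14*(-42) - 207) = -1028 + 1155*(18 + 588 - 207) = -1028 + 1155*399 = -1028 + 460845 = 459817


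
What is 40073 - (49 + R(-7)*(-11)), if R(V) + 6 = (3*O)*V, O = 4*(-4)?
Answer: 43654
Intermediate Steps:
O = -16
R(V) = -6 - 48*V (R(V) = -6 + (3*(-16))*V = -6 - 48*V)
40073 - (49 + R(-7)*(-11)) = 40073 - (49 + (-6 - 48*(-7))*(-11)) = 40073 - (49 + (-6 + 336)*(-11)) = 40073 - (49 + 330*(-11)) = 40073 - (49 - 3630) = 40073 - 1*(-3581) = 40073 + 3581 = 43654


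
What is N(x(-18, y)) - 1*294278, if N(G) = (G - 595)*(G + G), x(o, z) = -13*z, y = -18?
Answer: -463226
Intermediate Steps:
N(G) = 2*G*(-595 + G) (N(G) = (-595 + G)*(2*G) = 2*G*(-595 + G))
N(x(-18, y)) - 1*294278 = 2*(-13*(-18))*(-595 - 13*(-18)) - 1*294278 = 2*234*(-595 + 234) - 294278 = 2*234*(-361) - 294278 = -168948 - 294278 = -463226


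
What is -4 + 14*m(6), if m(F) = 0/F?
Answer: -4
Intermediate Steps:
m(F) = 0
-4 + 14*m(6) = -4 + 14*0 = -4 + 0 = -4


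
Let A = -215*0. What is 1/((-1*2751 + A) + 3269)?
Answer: 1/518 ≈ 0.0019305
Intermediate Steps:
A = 0
1/((-1*2751 + A) + 3269) = 1/((-1*2751 + 0) + 3269) = 1/((-2751 + 0) + 3269) = 1/(-2751 + 3269) = 1/518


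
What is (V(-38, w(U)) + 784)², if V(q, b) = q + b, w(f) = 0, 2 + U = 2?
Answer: 556516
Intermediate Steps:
U = 0 (U = -2 + 2 = 0)
V(q, b) = b + q
(V(-38, w(U)) + 784)² = ((0 - 38) + 784)² = (-38 + 784)² = 746² = 556516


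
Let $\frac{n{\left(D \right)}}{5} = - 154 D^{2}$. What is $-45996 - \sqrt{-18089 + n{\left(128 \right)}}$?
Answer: $-45996 - i \sqrt{12633769} \approx -45996.0 - 3554.4 i$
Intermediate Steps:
$n{\left(D \right)} = - 770 D^{2}$ ($n{\left(D \right)} = 5 \left(- 154 D^{2}\right) = - 770 D^{2}$)
$-45996 - \sqrt{-18089 + n{\left(128 \right)}} = -45996 - \sqrt{-18089 - 770 \cdot 128^{2}} = -45996 - \sqrt{-18089 - 12615680} = -45996 - \sqrt{-12633769} = -45996 - i \sqrt{12633769}$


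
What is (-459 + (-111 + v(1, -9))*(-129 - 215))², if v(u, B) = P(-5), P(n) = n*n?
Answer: 848265625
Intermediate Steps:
P(n) = n²
v(u, B) = 25 (v(u, B) = (-5)² = 25)
(-459 + (-111 + v(1, -9))*(-129 - 215))² = (-459 + (-111 + 25)*(-129 - 215))² = (-459 - 86*(-344))² = (-459 + 29584)² = 29125² = 848265625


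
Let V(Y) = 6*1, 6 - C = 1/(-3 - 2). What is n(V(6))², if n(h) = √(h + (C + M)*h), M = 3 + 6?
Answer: 486/5 ≈ 97.200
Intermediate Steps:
M = 9
C = 31/5 (C = 6 - 1/(-3 - 2) = 6 - 1/(-5) = 6 - 1*(-⅕) = 6 + ⅕ = 31/5 ≈ 6.2000)
V(Y) = 6
n(h) = 9*√5*√h/5 (n(h) = √(h + (31/5 + 9)*h) = √(h + 76*h/5) = √(81*h/5) = 9*√5*√h/5)
n(V(6))² = (9*√5*√6/5)² = (9*√30/5)² = 486/5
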